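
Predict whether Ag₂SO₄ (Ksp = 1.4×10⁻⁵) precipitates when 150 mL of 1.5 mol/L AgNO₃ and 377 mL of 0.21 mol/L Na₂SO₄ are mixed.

After mixing, V = 150 mL + 377 mL = 527 mL.
[Ag⁺] = (1.5)(150)/527 = 0.43 mol/L
[SO₄²⁻] = (0.21)(377)/527 = 0.15 mol/L
Q = [Ag⁺]^2[SO₄²⁻] = 2.7×10⁻²
Since Q (2.7×10⁻²) exceeds Ksp (1.4×10⁻⁵), Ag₂SO₄ will precipitate.

Yes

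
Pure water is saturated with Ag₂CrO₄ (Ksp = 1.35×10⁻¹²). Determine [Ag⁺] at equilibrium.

1.39×10⁻⁴ M

Ag₂CrO₄(s) ⇌ 2 Ag⁺(aq) + CrO₄²⁻(aq)
Call the molar solubility s, so that [Ag⁺] = 2s and [CrO₄²⁻] = s.
Ksp = [Ag⁺]^2[CrO₄²⁻] = (2s)^2 · s = 4s^3 = 1.35×10⁻¹²
s = 6.96×10⁻⁵ mol/L
[Ag⁺] = 2s = 1.39×10⁻⁴ mol/L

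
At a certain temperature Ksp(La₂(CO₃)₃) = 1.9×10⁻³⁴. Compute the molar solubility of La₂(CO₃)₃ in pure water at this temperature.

7.1×10⁻⁸ M

La₂(CO₃)₃(s) ⇌ 2 La³⁺(aq) + 3 CO₃²⁻(aq)
With molar solubility s: [La³⁺] = 2s, [CO₃²⁻] = 3s.
Ksp = [La³⁺]^2[CO₃²⁻]^3 = (2s)^2 · (3s)^3 = 108s^5
108s^5 = 1.9×10⁻³⁴  ⇒  s^5 = 1.8×10⁻³⁶
s = 7.1×10⁻⁸ mol/L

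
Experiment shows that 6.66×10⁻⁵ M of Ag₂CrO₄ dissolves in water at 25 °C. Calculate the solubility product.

Ksp = 1.18×10⁻¹²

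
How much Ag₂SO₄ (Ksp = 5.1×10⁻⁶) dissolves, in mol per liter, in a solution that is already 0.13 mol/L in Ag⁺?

3.0×10⁻⁴ M

Ag₂SO₄(s) ⇌ 2 Ag⁺(aq) + SO₄²⁻(aq)
Let s be the solubility of Ag₂SO₄ here. The common ion gives [Ag⁺] ≈ 0.13 mol/L, and [SO₄²⁻] = s.
Ksp = [Ag⁺]^2[SO₄²⁻] = (0.13)^2s
s = 5.1×10⁻⁶ / (0.13)^2 = 3.0×10⁻⁴
s = 3.0×10⁻⁴ mol/L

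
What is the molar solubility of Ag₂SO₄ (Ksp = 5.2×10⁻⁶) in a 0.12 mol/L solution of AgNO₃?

3.6×10⁻⁴ M

Ag₂SO₄(s) ⇌ 2 Ag⁺(aq) + SO₄²⁻(aq)
With Ag⁺ already at 0.12 mol/L and s small, take [Ag⁺] ≈ 0.12 mol/L and [SO₄²⁻] = s.
Ksp = [Ag⁺]^2[SO₄²⁻] = (0.12)^2s
s = 5.2×10⁻⁶ / (0.12)^2 = 3.6×10⁻⁴
s = 3.6×10⁻⁴ mol/L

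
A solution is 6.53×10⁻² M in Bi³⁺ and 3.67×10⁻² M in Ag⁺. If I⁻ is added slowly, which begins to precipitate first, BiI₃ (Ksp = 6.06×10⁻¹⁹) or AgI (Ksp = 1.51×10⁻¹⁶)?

AgI

Each salt precipitates once Q = Ksp for that salt.
For BiI₃: [I⁻] = (Ksp/[Bi³⁺])^(1/3) = 2.10×10⁻⁶ M
For AgI: [I⁻] = (Ksp/[Ag⁺]) = 4.11×10⁻¹⁵ M
Since AgI needs less I⁻ to reach saturation, it precipitates first.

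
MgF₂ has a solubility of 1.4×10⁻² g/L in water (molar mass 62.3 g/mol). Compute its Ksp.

Ksp = 4.5×10⁻¹¹

Molar solubility s = (1.4×10⁻² g/L) / (62.3 g/mol) = 2.247×10⁻⁴ mol/L
MgF₂(s) ⇌ Mg²⁺(aq) + 2 F⁻(aq)
For each mole of MgF₂ that dissolves per liter, [Mg²⁺] = s and [F⁻] = 2s; let s denote this solubility.
Ksp = [Mg²⁺][F⁻]^2 = s · (2s)^2 = 4s^3
Ksp = 4 × (2.247×10⁻⁴)^3 = 4.5×10⁻¹¹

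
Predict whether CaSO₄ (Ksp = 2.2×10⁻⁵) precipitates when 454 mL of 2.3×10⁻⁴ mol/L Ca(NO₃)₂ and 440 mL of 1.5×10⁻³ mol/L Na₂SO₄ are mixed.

No

Total volume after mixing = 454 + 440 = 894 mL.
[Ca²⁺] = (2.3×10⁻⁴)(454)/894 = 1.2×10⁻⁴ mol/L
[SO₄²⁻] = (1.5×10⁻³)(440)/894 = 7.4×10⁻⁴ mol/L
Q = [Ca²⁺][SO₄²⁻] = 8.6×10⁻⁸
Q = 8.6×10⁻⁸ < Ksp = 2.2×10⁻⁵, so the solution is unsaturated and no precipitate forms.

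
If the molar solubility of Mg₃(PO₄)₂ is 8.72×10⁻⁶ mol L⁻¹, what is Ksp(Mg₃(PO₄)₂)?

Ksp = 5.45×10⁻²⁴

Mg₃(PO₄)₂(s) ⇌ 3 Mg²⁺(aq) + 2 PO₄³⁻(aq)
For each mole of Mg₃(PO₄)₂ that dissolves per liter, [Mg²⁺] = 3s and [PO₄³⁻] = 2s; let s denote this solubility.
Ksp = [Mg²⁺]^3[PO₄³⁻]^2 = (3s)^3 · (2s)^2 = 108s^5
Ksp = 108 × (8.72×10⁻⁶)^5 = 5.45×10⁻²⁴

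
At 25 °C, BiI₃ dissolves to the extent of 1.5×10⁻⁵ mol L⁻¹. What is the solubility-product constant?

BiI₃(s) ⇌ Bi³⁺(aq) + 3 I⁻(aq)
With molar solubility s: [Bi³⁺] = s, [I⁻] = 3s.
Ksp = [Bi³⁺][I⁻]^3 = s · (3s)^3 = 27s^4
Ksp = 27 × (1.5×10⁻⁵)^4 = 1.4×10⁻¹⁸

Ksp = 1.4×10⁻¹⁸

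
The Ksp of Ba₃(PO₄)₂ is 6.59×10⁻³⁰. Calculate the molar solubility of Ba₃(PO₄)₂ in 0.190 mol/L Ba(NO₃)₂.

1.55×10⁻¹⁴ M

Ba₃(PO₄)₂(s) ⇌ 3 Ba²⁺(aq) + 2 PO₄³⁻(aq)
The solution already contains Ba²⁺ at 0.190 mol/L. Let s be the molar solubility of Ba₃(PO₄)₂.
[Ba²⁺] ≈ 0.190 mol/L (common ion dominates); [PO₄³⁻] = 2s.
Ksp = [Ba²⁺]^3[PO₄³⁻]^2 = (0.190)^3(2s)^2
(2s)^2 = 6.59×10⁻³⁰ / (0.190)^3 = 9.61×10⁻²⁸
s = 1.55×10⁻¹⁴ mol/L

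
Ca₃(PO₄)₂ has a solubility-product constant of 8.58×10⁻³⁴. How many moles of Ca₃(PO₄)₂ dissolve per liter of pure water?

9.55×10⁻⁸ M

Ca₃(PO₄)₂(s) ⇌ 3 Ca²⁺(aq) + 2 PO₄³⁻(aq)
Call the molar solubility s, so that [Ca²⁺] = 3s and [PO₄³⁻] = 2s.
Ksp = [Ca²⁺]^3[PO₄³⁻]^2 = (3s)^3 · (2s)^2 = 108s^5
108s^5 = 8.58×10⁻³⁴  ⇒  s^5 = 7.94×10⁻³⁶
s = 9.55×10⁻⁸ mol L⁻¹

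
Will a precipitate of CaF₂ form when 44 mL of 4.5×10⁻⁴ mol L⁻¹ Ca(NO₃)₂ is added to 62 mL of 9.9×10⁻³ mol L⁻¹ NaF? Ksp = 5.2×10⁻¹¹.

Total volume after mixing = 44 + 62 = 106 mL.
[Ca²⁺] = (4.5×10⁻⁴)(44)/106 = 1.9×10⁻⁴ mol L⁻¹
[F⁻] = (9.9×10⁻³)(62)/106 = 5.8×10⁻³ mol L⁻¹
Q = [Ca²⁺][F⁻]^2 = 6.3×10⁻⁹
Since Q (6.3×10⁻⁹) exceeds Ksp (5.2×10⁻¹¹), CaF₂ will precipitate.

Yes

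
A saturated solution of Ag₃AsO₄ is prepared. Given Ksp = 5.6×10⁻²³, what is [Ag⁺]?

Ag₃AsO₄(s) ⇌ 3 Ag⁺(aq) + AsO₄³⁻(aq)
Call the molar solubility s, so that [Ag⁺] = 3s and [AsO₄³⁻] = s.
Ksp = [Ag⁺]^3[AsO₄³⁻] = (3s)^3 · s = 27s^4 = 5.6×10⁻²³
s = 1.2×10⁻⁶ mol/L
[Ag⁺] = 3s = 3.6×10⁻⁶ mol/L

3.6×10⁻⁶ M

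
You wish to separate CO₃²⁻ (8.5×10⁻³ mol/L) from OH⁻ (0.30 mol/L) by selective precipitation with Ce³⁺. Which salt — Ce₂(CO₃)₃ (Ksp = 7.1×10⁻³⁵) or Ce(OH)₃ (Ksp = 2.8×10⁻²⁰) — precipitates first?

Ce(OH)₃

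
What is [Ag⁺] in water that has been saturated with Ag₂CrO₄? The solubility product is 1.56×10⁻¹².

1.46×10⁻⁴ M

Ag₂CrO₄(s) ⇌ 2 Ag⁺(aq) + CrO₄²⁻(aq)
Call the molar solubility s, so that [Ag⁺] = 2s and [CrO₄²⁻] = s.
Ksp = [Ag⁺]^2[CrO₄²⁻] = (2s)^2 · s = 4s^3 = 1.56×10⁻¹²
s = 7.31×10⁻⁵ mol L⁻¹
[Ag⁺] = 2s = 1.46×10⁻⁴ mol L⁻¹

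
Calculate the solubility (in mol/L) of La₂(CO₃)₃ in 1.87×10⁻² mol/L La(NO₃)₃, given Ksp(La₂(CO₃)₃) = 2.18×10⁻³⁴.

2.85×10⁻¹¹ M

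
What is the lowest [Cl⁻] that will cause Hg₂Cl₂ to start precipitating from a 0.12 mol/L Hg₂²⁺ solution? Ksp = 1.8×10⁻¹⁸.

Precipitation of each salt begins when its ion product equals Ksp.
Hg₂Cl₂(s) ⇌ Hg₂²⁺(aq) + 2 Cl⁻(aq)
Ksp = [Hg₂²⁺][Cl⁻]^2 = [Cl⁻]^2(0.12)
[Cl⁻]^2 = 1.8×10⁻¹⁸ / (0.12) = 1.5×10⁻¹⁷
[Cl⁻] = 3.9×10⁻⁹ mol/L

3.9×10⁻⁹ M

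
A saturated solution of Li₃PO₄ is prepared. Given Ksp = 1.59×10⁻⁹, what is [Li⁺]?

8.31×10⁻³ M

Li₃PO₄(s) ⇌ 3 Li⁺(aq) + PO₄³⁻(aq)
With molar solubility s: [Li⁺] = 3s, [PO₄³⁻] = s.
Ksp = [Li⁺]^3[PO₄³⁻] = (3s)^3 · s = 27s^4 = 1.59×10⁻⁹
s = 2.77×10⁻³ mol/L
[Li⁺] = 3s = 8.31×10⁻³ mol/L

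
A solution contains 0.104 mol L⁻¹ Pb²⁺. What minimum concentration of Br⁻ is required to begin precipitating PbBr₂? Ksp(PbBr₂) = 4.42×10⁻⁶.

Precipitation begins when Q = Ksp.
PbBr₂(s) ⇌ Pb²⁺(aq) + 2 Br⁻(aq)
Ksp = [Pb²⁺][Br⁻]^2 = [Br⁻]^2(0.104)
[Br⁻]^2 = 4.42×10⁻⁶ / (0.104) = 4.25×10⁻⁵
[Br⁻] = 6.52×10⁻³ mol L⁻¹

6.52×10⁻³ M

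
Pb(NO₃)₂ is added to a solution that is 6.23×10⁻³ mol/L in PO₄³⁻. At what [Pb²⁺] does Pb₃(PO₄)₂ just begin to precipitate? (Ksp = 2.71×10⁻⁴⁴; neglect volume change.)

The threshold for precipitation is Q = Ksp.
Pb₃(PO₄)₂(s) ⇌ 3 Pb²⁺(aq) + 2 PO₄³⁻(aq)
Ksp = [Pb²⁺]^3[PO₄³⁻]^2 = [Pb²⁺]^3(6.23×10⁻³)^2
[Pb²⁺]^3 = 2.71×10⁻⁴⁴ / (6.23×10⁻³)^2 = 6.98×10⁻⁴⁰
[Pb²⁺] = 8.87×10⁻¹⁴ mol/L

8.87×10⁻¹⁴ M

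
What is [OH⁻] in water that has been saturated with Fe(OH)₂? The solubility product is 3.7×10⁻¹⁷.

4.2×10⁻⁶ M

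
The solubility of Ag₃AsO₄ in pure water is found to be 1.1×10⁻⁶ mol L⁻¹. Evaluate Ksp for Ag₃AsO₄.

Ksp = 4.0×10⁻²³

Ag₃AsO₄(s) ⇌ 3 Ag⁺(aq) + AsO₄³⁻(aq)
For each mole of Ag₃AsO₄ that dissolves per liter, [Ag⁺] = 3s and [AsO₄³⁻] = s; let s denote this solubility.
Ksp = [Ag⁺]^3[AsO₄³⁻] = (3s)^3 · s = 27s^4
Ksp = 27 × (1.1×10⁻⁶)^4 = 4.0×10⁻²³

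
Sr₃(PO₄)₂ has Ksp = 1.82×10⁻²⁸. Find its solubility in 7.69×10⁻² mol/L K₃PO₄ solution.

1.04×10⁻⁹ M

Sr₃(PO₄)₂(s) ⇌ 3 Sr²⁺(aq) + 2 PO₄³⁻(aq)
With PO₄³⁻ already at 7.69×10⁻² mol/L and s small, take [PO₄³⁻] ≈ 7.69×10⁻² mol/L and [Sr²⁺] = 3s.
Ksp = [Sr²⁺]^3[PO₄³⁻]^2 = (3s)^3(7.69×10⁻²)^2
(3s)^3 = 1.82×10⁻²⁸ / (7.69×10⁻²)^2 = 3.08×10⁻²⁶
s = 1.04×10⁻⁹ mol/L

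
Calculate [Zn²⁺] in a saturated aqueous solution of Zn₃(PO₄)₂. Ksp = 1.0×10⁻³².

Zn₃(PO₄)₂(s) ⇌ 3 Zn²⁺(aq) + 2 PO₄³⁻(aq)
If s mol/L of Zn₃(PO₄)₂ dissolves, [Zn²⁺] = 3s and [PO₄³⁻] = 2s.
Ksp = [Zn²⁺]^3[PO₄³⁻]^2 = (3s)^3 · (2s)^2 = 108s^5 = 1.0×10⁻³²
s = 1.6×10⁻⁷ mol/L
[Zn²⁺] = 3s = 4.7×10⁻⁷ mol/L

4.7×10⁻⁷ M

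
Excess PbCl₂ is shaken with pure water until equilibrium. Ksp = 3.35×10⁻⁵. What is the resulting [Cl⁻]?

PbCl₂(s) ⇌ Pb²⁺(aq) + 2 Cl⁻(aq)
For each mole of PbCl₂ that dissolves per liter, [Pb²⁺] = s and [Cl⁻] = 2s; let s denote this solubility.
Ksp = [Pb²⁺][Cl⁻]^2 = s · (2s)^2 = 4s^3 = 3.35×10⁻⁵
s = 2.03×10⁻² mol/L
[Cl⁻] = 2s = 4.06×10⁻² mol/L

4.06×10⁻² M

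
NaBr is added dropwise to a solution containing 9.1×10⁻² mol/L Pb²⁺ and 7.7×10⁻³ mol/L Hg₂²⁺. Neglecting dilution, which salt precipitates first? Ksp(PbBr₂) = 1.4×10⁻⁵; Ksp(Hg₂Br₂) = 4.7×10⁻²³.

Hg₂Br₂

Precipitation of each salt begins when its ion product equals Ksp.
For PbBr₂: [Br⁻] = (Ksp/[Pb²⁺])^(1/2) = 1.2×10⁻² mol/L
For Hg₂Br₂: [Br⁻] = (Ksp/[Hg₂²⁺])^(1/2) = 7.8×10⁻¹¹ mol/L
Since Hg₂Br₂ needs less Br⁻ to reach saturation, it precipitates first.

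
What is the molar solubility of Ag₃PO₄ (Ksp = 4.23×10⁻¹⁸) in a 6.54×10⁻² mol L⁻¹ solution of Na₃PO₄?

1.34×10⁻⁶ M

Ag₃PO₄(s) ⇌ 3 Ag⁺(aq) + PO₄³⁻(aq)
With PO₄³⁻ already at 6.54×10⁻² mol L⁻¹ and s small, take [PO₄³⁻] ≈ 6.54×10⁻² mol L⁻¹ and [Ag⁺] = 3s.
Ksp = [Ag⁺]^3[PO₄³⁻] = (3s)^3(6.54×10⁻²)
(3s)^3 = 4.23×10⁻¹⁸ / (6.54×10⁻²) = 6.47×10⁻¹⁷
s = 1.34×10⁻⁶ mol L⁻¹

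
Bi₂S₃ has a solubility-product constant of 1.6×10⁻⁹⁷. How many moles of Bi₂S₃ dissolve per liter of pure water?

Bi₂S₃(s) ⇌ 2 Bi³⁺(aq) + 3 S²⁻(aq)
Let s be the molar solubility. Then [Bi³⁺] = 2s and [S²⁻] = 3s.
Ksp = [Bi³⁺]^2[S²⁻]^3 = (2s)^2 · (3s)^3 = 108s^5
108s^5 = 1.6×10⁻⁹⁷  ⇒  s^5 = 1.5×10⁻⁹⁹
s = 1.7×10⁻²⁰ mol L⁻¹

1.7×10⁻²⁰ M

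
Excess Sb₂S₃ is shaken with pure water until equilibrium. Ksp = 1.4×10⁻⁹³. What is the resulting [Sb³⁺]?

Sb₂S₃(s) ⇌ 2 Sb³⁺(aq) + 3 S²⁻(aq)
If s mol/L of Sb₂S₃ dissolves, [Sb³⁺] = 2s and [S²⁻] = 3s.
Ksp = [Sb³⁺]^2[S²⁻]^3 = (2s)^2 · (3s)^3 = 108s^5 = 1.4×10⁻⁹³
s = 1.1×10⁻¹⁹ M
[Sb³⁺] = 2s = 2.1×10⁻¹⁹ M

2.1×10⁻¹⁹ M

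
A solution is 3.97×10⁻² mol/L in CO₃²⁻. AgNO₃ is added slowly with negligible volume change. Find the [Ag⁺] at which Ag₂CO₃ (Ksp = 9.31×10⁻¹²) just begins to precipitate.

1.53×10⁻⁵ M

Precipitation begins when Q = Ksp.
Ag₂CO₃(s) ⇌ 2 Ag⁺(aq) + CO₃²⁻(aq)
Ksp = [Ag⁺]^2[CO₃²⁻] = [Ag⁺]^2(3.97×10⁻²)
[Ag⁺]^2 = 9.31×10⁻¹² / (3.97×10⁻²) = 2.35×10⁻¹⁰
[Ag⁺] = 1.53×10⁻⁵ mol/L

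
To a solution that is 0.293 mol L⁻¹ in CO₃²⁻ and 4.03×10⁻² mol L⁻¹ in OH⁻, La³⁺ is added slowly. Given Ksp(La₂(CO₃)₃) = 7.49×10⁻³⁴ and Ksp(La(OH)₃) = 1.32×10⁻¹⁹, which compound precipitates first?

La₂(CO₃)₃

Precipitation begins when Q = Ksp.
For La₂(CO₃)₃: [La³⁺] = (Ksp/[CO₃²⁻]^3)^(1/2) = 1.73×10⁻¹⁶ mol L⁻¹
For La(OH)₃: [La³⁺] = (Ksp/[OH⁻]^3) = 2.02×10⁻¹⁵ mol L⁻¹
The smaller threshold [La³⁺] is reached first, so La₂(CO₃)₃ precipitates first.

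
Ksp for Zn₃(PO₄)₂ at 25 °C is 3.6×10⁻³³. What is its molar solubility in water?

Zn₃(PO₄)₂(s) ⇌ 3 Zn²⁺(aq) + 2 PO₄³⁻(aq)
Let s be the molar solubility. Then [Zn²⁺] = 3s and [PO₄³⁻] = 2s.
Ksp = [Zn²⁺]^3[PO₄³⁻]^2 = (3s)^3 · (2s)^2 = 108s^5
108s^5 = 3.6×10⁻³³  ⇒  s^5 = 3.3×10⁻³⁵
Taking the 5th root, s = 1.3×10⁻⁷ mol L⁻¹.

1.3×10⁻⁷ M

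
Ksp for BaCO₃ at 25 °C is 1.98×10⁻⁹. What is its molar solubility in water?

BaCO₃(s) ⇌ Ba²⁺(aq) + CO₃²⁻(aq)
If s mol/L of BaCO₃ dissolves, [Ba²⁺] = s and [CO₃²⁻] = s.
Ksp = [Ba²⁺][CO₃²⁻] = s · s = s^2
s^2 = 1.98×10⁻⁹
s = 4.45×10⁻⁵ mol L⁻¹

4.45×10⁻⁵ M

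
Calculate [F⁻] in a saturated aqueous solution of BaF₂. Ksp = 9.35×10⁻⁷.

1.23×10⁻² M

BaF₂(s) ⇌ Ba²⁺(aq) + 2 F⁻(aq)
Call the molar solubility s, so that [Ba²⁺] = s and [F⁻] = 2s.
Ksp = [Ba²⁺][F⁻]^2 = s · (2s)^2 = 4s^3 = 9.35×10⁻⁷
s = 6.16×10⁻³ mol L⁻¹
[F⁻] = 2s = 1.23×10⁻² mol L⁻¹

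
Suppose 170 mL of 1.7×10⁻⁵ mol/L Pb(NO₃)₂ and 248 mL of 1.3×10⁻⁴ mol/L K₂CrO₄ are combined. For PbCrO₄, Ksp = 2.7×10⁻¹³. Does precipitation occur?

Yes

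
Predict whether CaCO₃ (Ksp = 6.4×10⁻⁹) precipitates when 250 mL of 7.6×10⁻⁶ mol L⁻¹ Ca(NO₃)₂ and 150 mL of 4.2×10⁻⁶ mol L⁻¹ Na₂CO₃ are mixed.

No

The combined volume is 400 mL.
[Ca²⁺] = (7.6×10⁻⁶)(250)/400 = 4.8×10⁻⁶ mol L⁻¹
[CO₃²⁻] = (4.2×10⁻⁶)(150)/400 = 1.6×10⁻⁶ mol L⁻¹
Q = [Ca²⁺][CO₃²⁻] = 7.5×10⁻¹²
Q = 7.5×10⁻¹² < Ksp = 6.4×10⁻⁹, so the solution is unsaturated and no precipitate forms.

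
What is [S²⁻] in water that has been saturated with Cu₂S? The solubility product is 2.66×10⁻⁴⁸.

8.73×10⁻¹⁷ M

Cu₂S(s) ⇌ 2 Cu⁺(aq) + S²⁻(aq)
Let s be the molar solubility. Then [Cu⁺] = 2s and [S²⁻] = s.
Ksp = [Cu⁺]^2[S²⁻] = (2s)^2 · s = 4s^3 = 2.66×10⁻⁴⁸
s = 8.73×10⁻¹⁷ mol L⁻¹
[S²⁻] = s = 8.73×10⁻¹⁷ mol L⁻¹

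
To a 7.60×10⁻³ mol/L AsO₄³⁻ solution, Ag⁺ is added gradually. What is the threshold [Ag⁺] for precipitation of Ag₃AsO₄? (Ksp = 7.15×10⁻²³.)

2.11×10⁻⁷ M

Precipitation begins when Q = Ksp.
Ag₃AsO₄(s) ⇌ 3 Ag⁺(aq) + AsO₄³⁻(aq)
Ksp = [Ag⁺]^3[AsO₄³⁻] = [Ag⁺]^3(7.60×10⁻³)
[Ag⁺]^3 = 7.15×10⁻²³ / (7.60×10⁻³) = 9.41×10⁻²¹
[Ag⁺] = 2.11×10⁻⁷ mol/L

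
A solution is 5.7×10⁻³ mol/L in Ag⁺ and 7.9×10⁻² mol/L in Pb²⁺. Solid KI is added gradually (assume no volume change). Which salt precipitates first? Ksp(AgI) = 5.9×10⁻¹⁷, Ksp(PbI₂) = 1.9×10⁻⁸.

AgI

Precipitation begins when Q = Ksp.
For AgI: [I⁻] = (Ksp/[Ag⁺]) = 1.0×10⁻¹⁴ mol/L
For PbI₂: [I⁻] = (Ksp/[Pb²⁺])^(1/2) = 4.9×10⁻⁴ mol/L
AgI requires the lower [I⁻], so it precipitates first.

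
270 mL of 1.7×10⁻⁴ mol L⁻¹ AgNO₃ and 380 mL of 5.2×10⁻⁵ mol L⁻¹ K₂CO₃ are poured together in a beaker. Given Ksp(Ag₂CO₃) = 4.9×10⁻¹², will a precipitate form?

No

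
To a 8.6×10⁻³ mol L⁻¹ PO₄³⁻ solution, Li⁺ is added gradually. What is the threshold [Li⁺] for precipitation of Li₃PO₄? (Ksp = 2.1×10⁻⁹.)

Precipitation of each salt begins when its ion product equals Ksp.
Li₃PO₄(s) ⇌ 3 Li⁺(aq) + PO₄³⁻(aq)
Ksp = [Li⁺]^3[PO₄³⁻] = [Li⁺]^3(8.6×10⁻³)
[Li⁺]^3 = 2.1×10⁻⁹ / (8.6×10⁻³) = 2.4×10⁻⁷
[Li⁺] = 6.3×10⁻³ mol L⁻¹

6.3×10⁻³ M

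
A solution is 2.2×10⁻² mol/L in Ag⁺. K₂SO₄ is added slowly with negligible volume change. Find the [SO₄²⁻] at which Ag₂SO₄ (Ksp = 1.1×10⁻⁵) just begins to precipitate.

Each salt precipitates once Q = Ksp for that salt.
Ag₂SO₄(s) ⇌ 2 Ag⁺(aq) + SO₄²⁻(aq)
Ksp = [Ag⁺]^2[SO₄²⁻] = [SO₄²⁻](2.2×10⁻²)^2
[SO₄²⁻] = 1.1×10⁻⁵ / (2.2×10⁻²)^2 = 2.3×10⁻²
[SO₄²⁻] = 2.3×10⁻² mol/L

2.3×10⁻² M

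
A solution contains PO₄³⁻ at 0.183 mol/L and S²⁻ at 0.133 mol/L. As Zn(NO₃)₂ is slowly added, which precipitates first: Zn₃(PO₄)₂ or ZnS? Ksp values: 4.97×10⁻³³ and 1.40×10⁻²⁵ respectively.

ZnS

A salt starts to precipitate once the ion product Q reaches its Ksp.
For Zn₃(PO₄)₂: [Zn²⁺] = (Ksp/[PO₄³⁻]^2)^(1/3) = 5.29×10⁻¹¹ mol/L
For ZnS: [Zn²⁺] = (Ksp/[S²⁻]) = 1.05×10⁻²⁴ mol/L
The smaller threshold [Zn²⁺] is reached first, so ZnS precipitates first.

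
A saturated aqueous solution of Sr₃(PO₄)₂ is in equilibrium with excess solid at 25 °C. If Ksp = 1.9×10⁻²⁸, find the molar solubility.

1.1×10⁻⁶ M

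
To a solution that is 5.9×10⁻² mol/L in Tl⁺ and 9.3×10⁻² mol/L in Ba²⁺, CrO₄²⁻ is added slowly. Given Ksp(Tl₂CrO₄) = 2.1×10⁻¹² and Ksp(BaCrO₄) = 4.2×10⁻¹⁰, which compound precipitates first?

Tl₂CrO₄

The threshold for precipitation is Q = Ksp.
For Tl₂CrO₄: [CrO₄²⁻] = (Ksp/[Tl⁺]^2) = 6.0×10⁻¹⁰ mol/L
For BaCrO₄: [CrO₄²⁻] = (Ksp/[Ba²⁺]) = 4.5×10⁻⁹ mol/L
The smaller threshold [CrO₄²⁻] is reached first, so Tl₂CrO₄ precipitates first.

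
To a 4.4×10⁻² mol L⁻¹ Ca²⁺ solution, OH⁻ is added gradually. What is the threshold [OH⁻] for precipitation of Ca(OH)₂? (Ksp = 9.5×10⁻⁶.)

1.5×10⁻² M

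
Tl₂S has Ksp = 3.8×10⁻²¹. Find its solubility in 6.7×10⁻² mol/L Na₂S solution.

Tl₂S(s) ⇌ 2 Tl⁺(aq) + S²⁻(aq)
S²⁻ is already present at 6.7×10⁻² mol/L. If s mol/L of Tl₂S dissolves, [Tl⁺] = 2s while [S²⁻] ≈ 6.7×10⁻² mol/L.
Ksp = [Tl⁺]^2[S²⁻] = (2s)^2(6.7×10⁻²)
(2s)^2 = 3.8×10⁻²¹ / (6.7×10⁻²) = 5.7×10⁻²⁰
s = 1.2×10⁻¹⁰ mol/L

1.2×10⁻¹⁰ M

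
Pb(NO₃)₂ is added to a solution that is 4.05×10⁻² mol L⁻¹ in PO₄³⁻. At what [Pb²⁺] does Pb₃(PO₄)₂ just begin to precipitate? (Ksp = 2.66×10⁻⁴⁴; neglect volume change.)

2.53×10⁻¹⁴ M

Precipitation begins when Q = Ksp.
Pb₃(PO₄)₂(s) ⇌ 3 Pb²⁺(aq) + 2 PO₄³⁻(aq)
Ksp = [Pb²⁺]^3[PO₄³⁻]^2 = [Pb²⁺]^3(4.05×10⁻²)^2
[Pb²⁺]^3 = 2.66×10⁻⁴⁴ / (4.05×10⁻²)^2 = 1.62×10⁻⁴¹
[Pb²⁺] = 2.53×10⁻¹⁴ mol L⁻¹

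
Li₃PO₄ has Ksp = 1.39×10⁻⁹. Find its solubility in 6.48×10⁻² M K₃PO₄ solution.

9.26×10⁻⁴ M

Li₃PO₄(s) ⇌ 3 Li⁺(aq) + PO₄³⁻(aq)
Let s be the solubility of Li₃PO₄ here. The common ion gives [PO₄³⁻] ≈ 6.48×10⁻² M, and [Li⁺] = 3s.
Ksp = [Li⁺]^3[PO₄³⁻] = (3s)^3(6.48×10⁻²)
(3s)^3 = 1.39×10⁻⁹ / (6.48×10⁻²) = 2.15×10⁻⁸
s = 9.26×10⁻⁴ M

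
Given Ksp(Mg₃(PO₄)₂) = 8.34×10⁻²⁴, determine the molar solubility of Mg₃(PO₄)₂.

9.50×10⁻⁶ M

Mg₃(PO₄)₂(s) ⇌ 3 Mg²⁺(aq) + 2 PO₄³⁻(aq)
If s mol/L of Mg₃(PO₄)₂ dissolves, [Mg²⁺] = 3s and [PO₄³⁻] = 2s.
Ksp = [Mg²⁺]^3[PO₄³⁻]^2 = (3s)^3 · (2s)^2 = 108s^5
108s^5 = 8.34×10⁻²⁴  ⇒  s^5 = 7.72×10⁻²⁶
s = (7.72×10⁻²⁶)^(1/5) = 9.50×10⁻⁶ mol L⁻¹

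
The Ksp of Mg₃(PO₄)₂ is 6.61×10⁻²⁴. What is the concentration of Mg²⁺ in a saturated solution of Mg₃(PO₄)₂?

Mg₃(PO₄)₂(s) ⇌ 3 Mg²⁺(aq) + 2 PO₄³⁻(aq)
If s mol/L of Mg₃(PO₄)₂ dissolves, [Mg²⁺] = 3s and [PO₄³⁻] = 2s.
Ksp = [Mg²⁺]^3[PO₄³⁻]^2 = (3s)^3 · (2s)^2 = 108s^5 = 6.61×10⁻²⁴
s = 9.06×10⁻⁶ mol L⁻¹
[Mg²⁺] = 3s = 2.72×10⁻⁵ mol L⁻¹

2.72×10⁻⁵ M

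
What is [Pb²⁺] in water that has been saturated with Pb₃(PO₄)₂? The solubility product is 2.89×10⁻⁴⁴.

2.30×10⁻⁹ M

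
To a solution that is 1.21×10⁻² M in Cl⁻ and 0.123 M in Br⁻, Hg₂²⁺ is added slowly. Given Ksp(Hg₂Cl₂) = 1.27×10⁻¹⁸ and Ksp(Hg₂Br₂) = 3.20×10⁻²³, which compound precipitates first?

Hg₂Br₂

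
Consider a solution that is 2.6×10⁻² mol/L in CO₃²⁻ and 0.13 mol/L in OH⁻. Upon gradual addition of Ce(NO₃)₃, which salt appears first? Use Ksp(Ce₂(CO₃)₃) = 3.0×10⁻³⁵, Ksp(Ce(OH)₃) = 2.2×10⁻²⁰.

Ce(OH)₃

A salt starts to precipitate once the ion product Q reaches its Ksp.
For Ce₂(CO₃)₃: [Ce³⁺] = (Ksp/[CO₃²⁻]^3)^(1/2) = 1.3×10⁻¹⁵ mol/L
For Ce(OH)₃: [Ce³⁺] = (Ksp/[OH⁻]^3) = 1.0×10⁻¹⁷ mol/L
Since Ce(OH)₃ needs less Ce³⁺ to reach saturation, it precipitates first.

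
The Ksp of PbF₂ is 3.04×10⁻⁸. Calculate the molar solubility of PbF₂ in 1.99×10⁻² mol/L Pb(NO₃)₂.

6.18×10⁻⁴ M

PbF₂(s) ⇌ Pb²⁺(aq) + 2 F⁻(aq)
Pb²⁺ is already present at 1.99×10⁻² mol/L. If s mol/L of PbF₂ dissolves, [F⁻] = 2s while [Pb²⁺] ≈ 1.99×10⁻² mol/L.
Ksp = [Pb²⁺][F⁻]^2 = (1.99×10⁻²)(2s)^2
(2s)^2 = 3.04×10⁻⁸ / (1.99×10⁻²) = 1.53×10⁻⁶
s = 6.18×10⁻⁴ mol/L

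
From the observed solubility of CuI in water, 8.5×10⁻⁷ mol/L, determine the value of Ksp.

Ksp = 7.2×10⁻¹³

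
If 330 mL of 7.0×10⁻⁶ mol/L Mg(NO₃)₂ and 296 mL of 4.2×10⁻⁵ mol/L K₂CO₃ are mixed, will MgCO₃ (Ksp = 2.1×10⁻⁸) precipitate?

No

After mixing, V = 330 mL + 296 mL = 626 mL.
[Mg²⁺] = (7.0×10⁻⁶)(330)/626 = 3.7×10⁻⁶ mol/L
[CO₃²⁻] = (4.2×10⁻⁵)(296)/626 = 2.0×10⁻⁵ mol/L
Q = [Mg²⁺][CO₃²⁻] = 7.3×10⁻¹¹
Q = 7.3×10⁻¹¹ < Ksp = 2.1×10⁻⁸, so the solution is unsaturated and no precipitate forms.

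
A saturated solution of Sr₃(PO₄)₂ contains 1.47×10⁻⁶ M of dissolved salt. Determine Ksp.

Sr₃(PO₄)₂(s) ⇌ 3 Sr²⁺(aq) + 2 PO₄³⁻(aq)
Let s be the molar solubility. Then [Sr²⁺] = 3s and [PO₄³⁻] = 2s.
Ksp = [Sr²⁺]^3[PO₄³⁻]^2 = (3s)^3 · (2s)^2 = 108s^5
Ksp = 108 × (1.47×10⁻⁶)^5 = 7.41×10⁻²⁸

Ksp = 7.41×10⁻²⁸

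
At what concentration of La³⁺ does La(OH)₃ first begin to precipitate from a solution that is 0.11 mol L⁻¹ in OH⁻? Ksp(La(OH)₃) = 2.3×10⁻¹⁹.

Precipitation of each salt begins when its ion product equals Ksp.
La(OH)₃(s) ⇌ La³⁺(aq) + 3 OH⁻(aq)
Ksp = [La³⁺][OH⁻]^3 = [La³⁺](0.11)^3
[La³⁺] = 2.3×10⁻¹⁹ / (0.11)^3 = 1.7×10⁻¹⁶
[La³⁺] = 1.7×10⁻¹⁶ mol L⁻¹

1.7×10⁻¹⁶ M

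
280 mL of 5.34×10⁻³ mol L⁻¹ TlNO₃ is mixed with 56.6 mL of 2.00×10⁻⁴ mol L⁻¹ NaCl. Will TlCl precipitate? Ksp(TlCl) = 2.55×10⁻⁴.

The combined volume is 336.6 mL.
[Tl⁺] = (5.34×10⁻³)(280)/336.6 = 4.44×10⁻³ mol L⁻¹
[Cl⁻] = (2.00×10⁻⁴)(56.6)/336.6 = 3.36×10⁻⁵ mol L⁻¹
Q = [Tl⁺][Cl⁻] = 1.49×10⁻⁷
Since Q (1.49×10⁻⁷) is less than Ksp (2.55×10⁻⁴), no TlCl precipitates.

No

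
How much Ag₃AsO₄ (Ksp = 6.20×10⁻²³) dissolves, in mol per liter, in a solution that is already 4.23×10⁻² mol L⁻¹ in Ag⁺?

8.19×10⁻¹⁹ M

Ag₃AsO₄(s) ⇌ 3 Ag⁺(aq) + AsO₄³⁻(aq)
The solution already contains Ag⁺ at 4.23×10⁻² mol L⁻¹. Let s be the molar solubility of Ag₃AsO₄.
[Ag⁺] ≈ 4.23×10⁻² mol L⁻¹ (common ion dominates); [AsO₄³⁻] = s.
Ksp = [Ag⁺]^3[AsO₄³⁻] = (4.23×10⁻²)^3s
s = 6.20×10⁻²³ / (4.23×10⁻²)^3 = 8.19×10⁻¹⁹
s = 8.19×10⁻¹⁹ mol L⁻¹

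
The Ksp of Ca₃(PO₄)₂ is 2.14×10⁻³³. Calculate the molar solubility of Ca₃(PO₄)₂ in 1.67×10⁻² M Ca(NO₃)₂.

1.07×10⁻¹⁴ M

Ca₃(PO₄)₂(s) ⇌ 3 Ca²⁺(aq) + 2 PO₄³⁻(aq)
With Ca²⁺ already at 1.67×10⁻² M and s small, take [Ca²⁺] ≈ 1.67×10⁻² M and [PO₄³⁻] = 2s.
Ksp = [Ca²⁺]^3[PO₄³⁻]^2 = (1.67×10⁻²)^3(2s)^2
(2s)^2 = 2.14×10⁻³³ / (1.67×10⁻²)^3 = 4.59×10⁻²⁸
s = 1.07×10⁻¹⁴ M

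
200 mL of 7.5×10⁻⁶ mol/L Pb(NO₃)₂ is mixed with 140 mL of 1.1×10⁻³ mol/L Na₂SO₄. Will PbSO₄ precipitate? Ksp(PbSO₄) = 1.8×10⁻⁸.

The combined volume is 340 mL.
[Pb²⁺] = (7.5×10⁻⁶)(200)/340 = 4.4×10⁻⁶ mol/L
[SO₄²⁻] = (1.1×10⁻³)(140)/340 = 4.5×10⁻⁴ mol/L
Q = [Pb²⁺][SO₄²⁻] = 2.0×10⁻⁹
Q = 2.0×10⁻⁹ < Ksp = 1.8×10⁻⁸, so the solution is unsaturated and no precipitate forms.

No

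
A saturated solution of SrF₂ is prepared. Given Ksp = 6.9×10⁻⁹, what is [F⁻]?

2.4×10⁻³ M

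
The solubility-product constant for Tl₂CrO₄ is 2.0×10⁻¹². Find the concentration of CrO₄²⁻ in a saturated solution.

Tl₂CrO₄(s) ⇌ 2 Tl⁺(aq) + CrO₄²⁻(aq)
Call the molar solubility s, so that [Tl⁺] = 2s and [CrO₄²⁻] = s.
Ksp = [Tl⁺]^2[CrO₄²⁻] = (2s)^2 · s = 4s^3 = 2.0×10⁻¹²
s = 7.9×10⁻⁵ M
[CrO₄²⁻] = s = 7.9×10⁻⁵ M

7.9×10⁻⁵ M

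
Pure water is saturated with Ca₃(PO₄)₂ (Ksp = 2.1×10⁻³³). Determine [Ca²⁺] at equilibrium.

3.4×10⁻⁷ M

Ca₃(PO₄)₂(s) ⇌ 3 Ca²⁺(aq) + 2 PO₄³⁻(aq)
Let s be the molar solubility. Then [Ca²⁺] = 3s and [PO₄³⁻] = 2s.
Ksp = [Ca²⁺]^3[PO₄³⁻]^2 = (3s)^3 · (2s)^2 = 108s^5 = 2.1×10⁻³³
s = 1.1×10⁻⁷ mol L⁻¹
[Ca²⁺] = 3s = 3.4×10⁻⁷ mol L⁻¹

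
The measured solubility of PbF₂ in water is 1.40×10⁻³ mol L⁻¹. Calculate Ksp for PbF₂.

PbF₂(s) ⇌ Pb²⁺(aq) + 2 F⁻(aq)
Let s be the molar solubility. Then [Pb²⁺] = s and [F⁻] = 2s.
Ksp = [Pb²⁺][F⁻]^2 = s · (2s)^2 = 4s^3
Ksp = 4 × (1.40×10⁻³)^3 = 1.10×10⁻⁸

Ksp = 1.10×10⁻⁸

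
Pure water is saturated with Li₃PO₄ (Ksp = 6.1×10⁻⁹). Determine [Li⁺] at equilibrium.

1.2×10⁻² M

Li₃PO₄(s) ⇌ 3 Li⁺(aq) + PO₄³⁻(aq)
If s mol/L of Li₃PO₄ dissolves, [Li⁺] = 3s and [PO₄³⁻] = s.
Ksp = [Li⁺]^3[PO₄³⁻] = (3s)^3 · s = 27s^4 = 6.1×10⁻⁹
s = 3.9×10⁻³ mol/L
[Li⁺] = 3s = 1.2×10⁻² mol/L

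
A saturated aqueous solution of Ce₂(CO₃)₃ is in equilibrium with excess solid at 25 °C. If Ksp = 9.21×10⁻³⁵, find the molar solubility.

6.11×10⁻⁸ M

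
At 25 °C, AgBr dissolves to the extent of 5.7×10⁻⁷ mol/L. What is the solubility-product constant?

Ksp = 3.2×10⁻¹³

AgBr(s) ⇌ Ag⁺(aq) + Br⁻(aq)
Let s be the molar solubility. Then [Ag⁺] = s and [Br⁻] = s.
Ksp = [Ag⁺][Br⁻] = s · s = s^2
Ksp = (5.7×10⁻⁷)^2 = 3.2×10⁻¹³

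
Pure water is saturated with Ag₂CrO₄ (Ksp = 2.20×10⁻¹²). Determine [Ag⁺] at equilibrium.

1.64×10⁻⁴ M

Ag₂CrO₄(s) ⇌ 2 Ag⁺(aq) + CrO₄²⁻(aq)
With molar solubility s: [Ag⁺] = 2s, [CrO₄²⁻] = s.
Ksp = [Ag⁺]^2[CrO₄²⁻] = (2s)^2 · s = 4s^3 = 2.20×10⁻¹²
s = 8.19×10⁻⁵ mol L⁻¹
[Ag⁺] = 2s = 1.64×10⁻⁴ mol L⁻¹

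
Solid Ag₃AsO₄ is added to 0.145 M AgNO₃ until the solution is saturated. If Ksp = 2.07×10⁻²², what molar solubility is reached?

6.79×10⁻²⁰ M

Ag₃AsO₄(s) ⇌ 3 Ag⁺(aq) + AsO₄³⁻(aq)
Let s be the solubility of Ag₃AsO₄ here. The common ion gives [Ag⁺] ≈ 0.145 M, and [AsO₄³⁻] = s.
Ksp = [Ag⁺]^3[AsO₄³⁻] = (0.145)^3s
s = 2.07×10⁻²² / (0.145)^3 = 6.79×10⁻²⁰
s = 6.79×10⁻²⁰ M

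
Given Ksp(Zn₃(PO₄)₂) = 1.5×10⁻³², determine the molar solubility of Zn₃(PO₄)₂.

Zn₃(PO₄)₂(s) ⇌ 3 Zn²⁺(aq) + 2 PO₄³⁻(aq)
If s mol/L of Zn₃(PO₄)₂ dissolves, [Zn²⁺] = 3s and [PO₄³⁻] = 2s.
Ksp = [Zn²⁺]^3[PO₄³⁻]^2 = (3s)^3 · (2s)^2 = 108s^5
108s^5 = 1.5×10⁻³²  ⇒  s^5 = 1.4×10⁻³⁴
s = (1.4×10⁻³⁴)^(1/5) = 1.7×10⁻⁷ mol L⁻¹

1.7×10⁻⁷ M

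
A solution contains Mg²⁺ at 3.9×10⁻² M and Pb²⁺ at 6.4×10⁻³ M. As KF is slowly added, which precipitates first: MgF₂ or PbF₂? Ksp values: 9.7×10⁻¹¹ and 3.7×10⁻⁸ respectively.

MgF₂

Precipitation of each salt begins when its ion product equals Ksp.
For MgF₂: [F⁻] = (Ksp/[Mg²⁺])^(1/2) = 5.0×10⁻⁵ M
For PbF₂: [F⁻] = (Ksp/[Pb²⁺])^(1/2) = 2.4×10⁻³ M
MgF₂ requires the lower [F⁻], so it precipitates first.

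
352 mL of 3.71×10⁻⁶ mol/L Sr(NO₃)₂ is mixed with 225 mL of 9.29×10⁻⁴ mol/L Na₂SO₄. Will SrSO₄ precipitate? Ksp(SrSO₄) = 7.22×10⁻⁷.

No

The combined volume is 577 mL.
[Sr²⁺] = (3.71×10⁻⁶)(352)/577 = 2.26×10⁻⁶ mol/L
[SO₄²⁻] = (9.29×10⁻⁴)(225)/577 = 3.62×10⁻⁴ mol/L
Q = [Sr²⁺][SO₄²⁻] = 8.20×10⁻¹⁰
Q = 8.20×10⁻¹⁰ < Ksp = 7.22×10⁻⁷, so the solution is unsaturated and no precipitate forms.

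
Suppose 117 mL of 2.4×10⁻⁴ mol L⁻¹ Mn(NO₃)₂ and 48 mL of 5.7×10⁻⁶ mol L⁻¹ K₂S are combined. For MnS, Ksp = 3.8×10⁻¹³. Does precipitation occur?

After mixing, V = 117 mL + 48 mL = 165 mL.
[Mn²⁺] = (2.4×10⁻⁴)(117)/165 = 1.7×10⁻⁴ mol L⁻¹
[S²⁻] = (5.7×10⁻⁶)(48)/165 = 1.7×10⁻⁶ mol L⁻¹
Q = [Mn²⁺][S²⁻] = 2.8×10⁻¹⁰
Since Q (2.8×10⁻¹⁰) exceeds Ksp (3.8×10⁻¹³), MnS will precipitate.

Yes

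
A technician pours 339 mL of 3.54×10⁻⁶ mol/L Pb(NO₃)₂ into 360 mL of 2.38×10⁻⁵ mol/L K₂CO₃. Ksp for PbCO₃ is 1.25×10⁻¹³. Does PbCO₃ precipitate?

The combined volume is 699 mL.
[Pb²⁺] = (3.54×10⁻⁶)(339)/699 = 1.72×10⁻⁶ mol/L
[CO₃²⁻] = (2.38×10⁻⁵)(360)/699 = 1.23×10⁻⁵ mol/L
Q = [Pb²⁺][CO₃²⁻] = 2.10×10⁻¹¹
Q = 2.10×10⁻¹¹ > Ksp = 1.25×10⁻¹³, so the solution is supersaturated and PbCO₃ precipitates.

Yes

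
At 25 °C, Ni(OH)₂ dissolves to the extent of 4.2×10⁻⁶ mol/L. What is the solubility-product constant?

Ksp = 3.0×10⁻¹⁶

Ni(OH)₂(s) ⇌ Ni²⁺(aq) + 2 OH⁻(aq)
Call the molar solubility s, so that [Ni²⁺] = s and [OH⁻] = 2s.
Ksp = [Ni²⁺][OH⁻]^2 = s · (2s)^2 = 4s^3
Ksp = 4 × (4.2×10⁻⁶)^3 = 3.0×10⁻¹⁶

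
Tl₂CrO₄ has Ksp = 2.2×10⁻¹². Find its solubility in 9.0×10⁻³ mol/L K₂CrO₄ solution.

7.8×10⁻⁶ M

Tl₂CrO₄(s) ⇌ 2 Tl⁺(aq) + CrO₄²⁻(aq)
Let s be the solubility of Tl₂CrO₄ here. The common ion gives [CrO₄²⁻] ≈ 9.0×10⁻³ mol/L, and [Tl⁺] = 2s.
Ksp = [Tl⁺]^2[CrO₄²⁻] = (2s)^2(9.0×10⁻³)
(2s)^2 = 2.2×10⁻¹² / (9.0×10⁻³) = 2.4×10⁻¹⁰
s = 7.8×10⁻⁶ mol/L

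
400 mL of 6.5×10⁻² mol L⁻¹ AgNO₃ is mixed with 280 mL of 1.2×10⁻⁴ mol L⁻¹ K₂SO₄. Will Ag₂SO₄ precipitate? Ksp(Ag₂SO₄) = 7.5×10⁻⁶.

No

Total volume after mixing = 400 + 280 = 680 mL.
[Ag⁺] = (6.5×10⁻²)(400)/680 = 3.8×10⁻² mol L⁻¹
[SO₄²⁻] = (1.2×10⁻⁴)(280)/680 = 4.9×10⁻⁵ mol L⁻¹
Q = [Ag⁺]^2[SO₄²⁻] = 7.2×10⁻⁸
Q = 7.2×10⁻⁸ < Ksp = 7.5×10⁻⁶, so the solution is unsaturated and no precipitate forms.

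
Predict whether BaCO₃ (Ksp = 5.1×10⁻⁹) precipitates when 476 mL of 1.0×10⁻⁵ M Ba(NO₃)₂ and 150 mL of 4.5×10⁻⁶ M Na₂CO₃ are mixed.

No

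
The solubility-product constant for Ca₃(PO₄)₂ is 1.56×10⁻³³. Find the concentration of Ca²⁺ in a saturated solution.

3.23×10⁻⁷ M

Ca₃(PO₄)₂(s) ⇌ 3 Ca²⁺(aq) + 2 PO₄³⁻(aq)
With molar solubility s: [Ca²⁺] = 3s, [PO₄³⁻] = 2s.
Ksp = [Ca²⁺]^3[PO₄³⁻]^2 = (3s)^3 · (2s)^2 = 108s^5 = 1.56×10⁻³³
s = 1.08×10⁻⁷ mol L⁻¹
[Ca²⁺] = 3s = 3.23×10⁻⁷ mol L⁻¹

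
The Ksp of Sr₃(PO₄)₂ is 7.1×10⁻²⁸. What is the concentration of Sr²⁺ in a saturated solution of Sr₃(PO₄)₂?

4.4×10⁻⁶ M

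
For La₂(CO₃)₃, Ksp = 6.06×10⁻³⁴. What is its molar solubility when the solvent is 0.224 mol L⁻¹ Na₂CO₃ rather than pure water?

1.16×10⁻¹⁶ M

La₂(CO₃)₃(s) ⇌ 2 La³⁺(aq) + 3 CO₃²⁻(aq)
Let s be the solubility of La₂(CO₃)₃ here. The common ion gives [CO₃²⁻] ≈ 0.224 mol L⁻¹, and [La³⁺] = 2s.
Ksp = [La³⁺]^2[CO₃²⁻]^3 = (2s)^2(0.224)^3
(2s)^2 = 6.06×10⁻³⁴ / (0.224)^3 = 5.39×10⁻³²
s = 1.16×10⁻¹⁶ mol L⁻¹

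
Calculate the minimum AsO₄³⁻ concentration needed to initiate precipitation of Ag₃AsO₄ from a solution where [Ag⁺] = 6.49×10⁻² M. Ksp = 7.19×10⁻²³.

2.63×10⁻¹⁹ M

Each salt precipitates once Q = Ksp for that salt.
Ag₃AsO₄(s) ⇌ 3 Ag⁺(aq) + AsO₄³⁻(aq)
Ksp = [Ag⁺]^3[AsO₄³⁻] = [AsO₄³⁻](6.49×10⁻²)^3
[AsO₄³⁻] = 7.19×10⁻²³ / (6.49×10⁻²)^3 = 2.63×10⁻¹⁹
[AsO₄³⁻] = 2.63×10⁻¹⁹ M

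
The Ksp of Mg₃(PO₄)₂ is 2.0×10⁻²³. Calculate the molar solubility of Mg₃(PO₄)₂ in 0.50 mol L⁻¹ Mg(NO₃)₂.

Mg₃(PO₄)₂(s) ⇌ 3 Mg²⁺(aq) + 2 PO₄³⁻(aq)
With Mg²⁺ already at 0.50 mol L⁻¹ and s small, take [Mg²⁺] ≈ 0.50 mol L⁻¹ and [PO₄³⁻] = 2s.
Ksp = [Mg²⁺]^3[PO₄³⁻]^2 = (0.50)^3(2s)^2
(2s)^2 = 2.0×10⁻²³ / (0.50)^3 = 1.6×10⁻²²
s = 6.3×10⁻¹² mol L⁻¹

6.3×10⁻¹² M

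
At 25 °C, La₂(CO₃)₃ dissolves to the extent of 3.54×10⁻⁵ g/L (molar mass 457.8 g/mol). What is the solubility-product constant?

Molar solubility s = (3.54×10⁻⁵ g/L) / (457.8 g/mol) = 7.7326×10⁻⁸ mol/L
La₂(CO₃)₃(s) ⇌ 2 La³⁺(aq) + 3 CO₃²⁻(aq)
With molar solubility s: [La³⁺] = 2s, [CO₃²⁻] = 3s.
Ksp = [La³⁺]^2[CO₃²⁻]^3 = (2s)^2 · (3s)^3 = 108s^5
Ksp = 108 × (7.7326×10⁻⁸)^5 = 2.99×10⁻³⁴

Ksp = 2.99×10⁻³⁴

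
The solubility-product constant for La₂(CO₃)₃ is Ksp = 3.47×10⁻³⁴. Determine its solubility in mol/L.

La₂(CO₃)₃(s) ⇌ 2 La³⁺(aq) + 3 CO₃²⁻(aq)
Call the molar solubility s, so that [La³⁺] = 2s and [CO₃²⁻] = 3s.
Ksp = [La³⁺]^2[CO₃²⁻]^3 = (2s)^2 · (3s)^3 = 108s^5
108s^5 = 3.47×10⁻³⁴  ⇒  s^5 = 3.21×10⁻³⁶
s = 7.97×10⁻⁸ mol L⁻¹

7.97×10⁻⁸ M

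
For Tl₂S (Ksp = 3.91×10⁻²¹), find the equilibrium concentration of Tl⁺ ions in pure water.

1.98×10⁻⁷ M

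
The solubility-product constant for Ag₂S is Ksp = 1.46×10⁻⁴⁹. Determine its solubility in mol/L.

3.32×10⁻¹⁷ M

Ag₂S(s) ⇌ 2 Ag⁺(aq) + S²⁻(aq)
Call the molar solubility s, so that [Ag⁺] = 2s and [S²⁻] = s.
Ksp = [Ag⁺]^2[S²⁻] = (2s)^2 · s = 4s^3
4s^3 = 1.46×10⁻⁴⁹  ⇒  s^3 = 3.65×10⁻⁵⁰
s = (3.65×10⁻⁵⁰)^(1/3) = 3.32×10⁻¹⁷ mol L⁻¹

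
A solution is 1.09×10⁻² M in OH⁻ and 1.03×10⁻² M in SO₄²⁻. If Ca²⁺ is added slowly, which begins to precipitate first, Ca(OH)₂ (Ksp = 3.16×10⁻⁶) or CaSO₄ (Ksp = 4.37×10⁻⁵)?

CaSO₄

Precipitation of each salt begins when its ion product equals Ksp.
For Ca(OH)₂: [Ca²⁺] = (Ksp/[OH⁻]^2) = 2.66×10⁻² M
For CaSO₄: [Ca²⁺] = (Ksp/[SO₄²⁻]) = 4.24×10⁻³ M
CaSO₄ requires the lower [Ca²⁺], so it precipitates first.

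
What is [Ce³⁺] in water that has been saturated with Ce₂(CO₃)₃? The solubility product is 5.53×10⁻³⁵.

1.10×10⁻⁷ M

Ce₂(CO₃)₃(s) ⇌ 2 Ce³⁺(aq) + 3 CO₃²⁻(aq)
Let s be the molar solubility. Then [Ce³⁺] = 2s and [CO₃²⁻] = 3s.
Ksp = [Ce³⁺]^2[CO₃²⁻]^3 = (2s)^2 · (3s)^3 = 108s^5 = 5.53×10⁻³⁵
s = 5.52×10⁻⁸ M
[Ce³⁺] = 2s = 1.10×10⁻⁷ M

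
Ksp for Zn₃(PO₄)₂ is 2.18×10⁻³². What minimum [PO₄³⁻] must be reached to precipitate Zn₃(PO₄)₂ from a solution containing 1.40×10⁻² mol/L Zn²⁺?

A salt starts to precipitate once the ion product Q reaches its Ksp.
Zn₃(PO₄)₂(s) ⇌ 3 Zn²⁺(aq) + 2 PO₄³⁻(aq)
Ksp = [Zn²⁺]^3[PO₄³⁻]^2 = [PO₄³⁻]^2(1.40×10⁻²)^3
[PO₄³⁻]^2 = 2.18×10⁻³² / (1.40×10⁻²)^3 = 7.94×10⁻²⁷
[PO₄³⁻] = 8.91×10⁻¹⁴ mol/L

8.91×10⁻¹⁴ M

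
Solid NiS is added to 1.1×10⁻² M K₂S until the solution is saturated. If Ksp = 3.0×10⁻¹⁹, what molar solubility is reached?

NiS(s) ⇌ Ni²⁺(aq) + S²⁻(aq)
S²⁻ is already present at 1.1×10⁻² M. If s mol/L of NiS dissolves, [Ni²⁺] = s while [S²⁻] ≈ 1.1×10⁻² M.
Ksp = [Ni²⁺][S²⁻] = s(1.1×10⁻²)
s = 3.0×10⁻¹⁹ / (1.1×10⁻²) = 2.7×10⁻¹⁷
s = 2.7×10⁻¹⁷ M

2.7×10⁻¹⁷ M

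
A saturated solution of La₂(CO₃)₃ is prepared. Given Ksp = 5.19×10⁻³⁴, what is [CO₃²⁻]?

La₂(CO₃)₃(s) ⇌ 2 La³⁺(aq) + 3 CO₃²⁻(aq)
With molar solubility s: [La³⁺] = 2s, [CO₃²⁻] = 3s.
Ksp = [La³⁺]^2[CO₃²⁻]^3 = (2s)^2 · (3s)^3 = 108s^5 = 5.19×10⁻³⁴
s = 8.64×10⁻⁸ M
[CO₃²⁻] = 3s = 2.59×10⁻⁷ M

2.59×10⁻⁷ M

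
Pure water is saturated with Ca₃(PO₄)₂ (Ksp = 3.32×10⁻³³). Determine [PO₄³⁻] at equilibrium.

2.50×10⁻⁷ M

Ca₃(PO₄)₂(s) ⇌ 3 Ca²⁺(aq) + 2 PO₄³⁻(aq)
If s mol/L of Ca₃(PO₄)₂ dissolves, [Ca²⁺] = 3s and [PO₄³⁻] = 2s.
Ksp = [Ca²⁺]^3[PO₄³⁻]^2 = (3s)^3 · (2s)^2 = 108s^5 = 3.32×10⁻³³
s = 1.25×10⁻⁷ M
[PO₄³⁻] = 2s = 2.50×10⁻⁷ M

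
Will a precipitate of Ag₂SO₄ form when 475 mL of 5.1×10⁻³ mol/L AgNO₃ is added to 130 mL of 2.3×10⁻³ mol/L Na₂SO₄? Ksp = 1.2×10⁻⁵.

The combined volume is 605 mL.
[Ag⁺] = (5.1×10⁻³)(475)/605 = 4.0×10⁻³ mol/L
[SO₄²⁻] = (2.3×10⁻³)(130)/605 = 4.9×10⁻⁴ mol/L
Q = [Ag⁺]^2[SO₄²⁻] = 7.9×10⁻⁹
Q = 7.9×10⁻⁹ < Ksp = 1.2×10⁻⁵, so the solution is unsaturated and no precipitate forms.

No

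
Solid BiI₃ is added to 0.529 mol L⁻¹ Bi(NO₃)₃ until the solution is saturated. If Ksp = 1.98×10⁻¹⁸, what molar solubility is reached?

BiI₃(s) ⇌ Bi³⁺(aq) + 3 I⁻(aq)
With Bi³⁺ already at 0.529 mol L⁻¹ and s small, take [Bi³⁺] ≈ 0.529 mol L⁻¹ and [I⁻] = 3s.
Ksp = [Bi³⁺][I⁻]^3 = (0.529)(3s)^3
(3s)^3 = 1.98×10⁻¹⁸ / (0.529) = 3.74×10⁻¹⁸
s = 5.18×10⁻⁷ mol L⁻¹

5.18×10⁻⁷ M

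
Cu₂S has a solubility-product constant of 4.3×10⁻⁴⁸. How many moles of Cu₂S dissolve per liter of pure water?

1.0×10⁻¹⁶ M

Cu₂S(s) ⇌ 2 Cu⁺(aq) + S²⁻(aq)
Call the molar solubility s, so that [Cu⁺] = 2s and [S²⁻] = s.
Ksp = [Cu⁺]^2[S²⁻] = (2s)^2 · s = 4s^3
4s^3 = 4.3×10⁻⁴⁸  ⇒  s^3 = 1.1×10⁻⁴⁸
s = (1.1×10⁻⁴⁸)^(1/3) = 1.0×10⁻¹⁶ M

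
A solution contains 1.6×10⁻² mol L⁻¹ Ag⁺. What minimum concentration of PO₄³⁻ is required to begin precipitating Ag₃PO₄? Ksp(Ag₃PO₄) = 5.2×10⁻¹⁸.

Each salt precipitates once Q = Ksp for that salt.
Ag₃PO₄(s) ⇌ 3 Ag⁺(aq) + PO₄³⁻(aq)
Ksp = [Ag⁺]^3[PO₄³⁻] = [PO₄³⁻](1.6×10⁻²)^3
[PO₄³⁻] = 5.2×10⁻¹⁸ / (1.6×10⁻²)^3 = 1.3×10⁻¹²
[PO₄³⁻] = 1.3×10⁻¹² mol L⁻¹

1.3×10⁻¹² M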